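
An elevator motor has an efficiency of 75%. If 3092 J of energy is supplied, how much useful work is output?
W_out = η·W_in = 0.75·3092 = 2319.0 J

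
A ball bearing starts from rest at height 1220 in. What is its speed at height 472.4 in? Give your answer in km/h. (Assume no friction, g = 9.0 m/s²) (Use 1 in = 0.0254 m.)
Convert to SI: h₁−h₂ = 18.989 m
mgh₁ = mgh₂ + ½mv² ⇒ v = √(2g(h₁−h₂)) = √(2·9.0·18.989) = 18.4879 m/s = 66.56 km/h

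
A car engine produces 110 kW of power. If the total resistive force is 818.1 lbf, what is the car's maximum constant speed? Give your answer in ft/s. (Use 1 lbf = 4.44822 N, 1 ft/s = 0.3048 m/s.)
Convert to SI: F = 3639.09 N
P = Fv ⇒ v = P/F = 110000 W/3639.09 N = 30.2273 m/s = 99.17 ft/s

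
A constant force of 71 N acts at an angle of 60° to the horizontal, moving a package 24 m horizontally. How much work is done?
W = F·d·cosθ = (71)(24)cos(60°) = 852.0 J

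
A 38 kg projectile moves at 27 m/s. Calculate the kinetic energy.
KE = ½mv² = ½(38)(27)² = 13851.0 J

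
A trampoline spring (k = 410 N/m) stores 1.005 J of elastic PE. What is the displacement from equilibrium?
x = √(2·PE/k) = √(2·1.005/410) = 0.07002 m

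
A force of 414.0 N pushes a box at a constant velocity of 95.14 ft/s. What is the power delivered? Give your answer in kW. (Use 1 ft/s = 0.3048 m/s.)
Convert to SI: F = 414.0 N, v = 28.9987 m/s
P = Fv = (414.0)(28.9987) = 12005.5 W = 12.01 kW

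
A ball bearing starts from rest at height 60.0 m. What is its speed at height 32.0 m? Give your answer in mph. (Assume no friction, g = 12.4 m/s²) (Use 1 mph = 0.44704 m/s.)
mgh₁ = mgh₂ + ½mv² ⇒ v = √(2g(h₁−h₂)) = √(2·12.4·28.0) = 26.3515 m/s = 58.95 mph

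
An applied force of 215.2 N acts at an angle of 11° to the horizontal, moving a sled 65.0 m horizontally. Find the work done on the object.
W = F·d·cosθ = (215.2)(65.0)cos(11°) = 13730 J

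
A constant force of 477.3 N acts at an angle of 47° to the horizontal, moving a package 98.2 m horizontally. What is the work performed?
W = F·d·cosθ = (477.3)(98.2)cos(47°) = 31970 J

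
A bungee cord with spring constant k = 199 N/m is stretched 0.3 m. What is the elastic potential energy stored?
PE = ½kx² = ½(199)(0.3)² = 8.955 J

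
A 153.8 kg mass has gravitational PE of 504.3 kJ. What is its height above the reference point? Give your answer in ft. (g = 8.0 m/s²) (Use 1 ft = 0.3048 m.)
Convert to SI: m = 153.8 kg, PE = 504300 J
h = PE/(mg) = 504300/(153.8·8.0) = 409.867 m = 1345 ft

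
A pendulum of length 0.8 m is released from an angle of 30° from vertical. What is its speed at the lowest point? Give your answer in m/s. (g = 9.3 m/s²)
h = L(1 − cosθ) = 0.8(1 − cos30°) = 0.10718 m
v = √(2gh) = √(2·9.3·0.10718) = 1.412 m/s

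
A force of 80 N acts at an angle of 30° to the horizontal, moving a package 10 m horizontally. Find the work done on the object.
W = F·d·cosθ = (80)(10)cos(30°) = 692.8 J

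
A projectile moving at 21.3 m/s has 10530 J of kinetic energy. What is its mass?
m = 2·KE/v² = 2·10530/(21.3)² = 46.42 kg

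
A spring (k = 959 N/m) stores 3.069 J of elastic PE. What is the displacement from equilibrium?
x = √(2·PE/k) = √(2·3.069/959) = 0.08 m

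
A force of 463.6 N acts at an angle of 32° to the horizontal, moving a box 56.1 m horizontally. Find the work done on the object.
W = F·d·cosθ = (463.6)(56.1)cos(32°) = 22060 J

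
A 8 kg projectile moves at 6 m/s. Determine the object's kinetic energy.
KE = ½mv² = ½(8)(6)² = 144.0 J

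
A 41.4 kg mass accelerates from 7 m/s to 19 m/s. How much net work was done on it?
W = ΔKE = ½m(v₂² − v₁²) = ½(41.4)(19² − 7²) = 6458.4 J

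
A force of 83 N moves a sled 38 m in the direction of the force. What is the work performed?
W = F·d = (83)(38) = 3154 J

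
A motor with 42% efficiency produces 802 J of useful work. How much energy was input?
W_in = W_out/η = 802/0.42 = 1910 J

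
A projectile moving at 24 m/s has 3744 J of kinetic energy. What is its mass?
m = 2·KE/v² = 2·3744/(24)² = 13.0 kg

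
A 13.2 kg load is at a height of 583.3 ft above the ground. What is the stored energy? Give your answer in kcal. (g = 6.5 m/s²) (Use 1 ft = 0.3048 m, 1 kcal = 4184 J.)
Convert to SI: m = 13.2 kg, h = 177.79 m
PE = mgh = (13.2)(6.5)(177.79) = 15254.4 J = 3.646 kcal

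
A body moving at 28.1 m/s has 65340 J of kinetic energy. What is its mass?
m = 2·KE/v² = 2·65340/(28.1)² = 165.5 kg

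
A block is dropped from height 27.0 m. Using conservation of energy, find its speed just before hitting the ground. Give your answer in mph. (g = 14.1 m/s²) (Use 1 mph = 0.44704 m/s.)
mgh = ½mv² ⇒ v = √(2gh) = √(2·14.1·27.0) = 27.5935 m/s = 61.72 mph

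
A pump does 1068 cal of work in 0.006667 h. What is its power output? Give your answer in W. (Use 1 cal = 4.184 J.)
Convert to SI: W = 4468.51 J, t = 24.0012 s
P = W/t = 4468.51/24.0012 = 186.2 W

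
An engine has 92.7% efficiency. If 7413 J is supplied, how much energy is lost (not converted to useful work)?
W_lost = W_in(1 − η) = 7413·(1 − 0.927) = 541.1 J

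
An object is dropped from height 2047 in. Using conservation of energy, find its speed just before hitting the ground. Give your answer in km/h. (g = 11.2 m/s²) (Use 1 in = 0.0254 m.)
Convert to SI: h = 51.9938 m
mgh = ½mv² ⇒ v = √(2gh) = √(2·11.2·51.9938) = 34.1271 m/s = 122.9 km/h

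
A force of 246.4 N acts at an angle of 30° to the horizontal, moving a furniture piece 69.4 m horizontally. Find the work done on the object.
W = F·d·cosθ = (246.4)(69.4)cos(30°) = 14810 J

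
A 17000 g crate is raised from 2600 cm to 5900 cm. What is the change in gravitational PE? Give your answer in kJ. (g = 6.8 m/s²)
Convert to SI: m = 17.0 kg, Δh = 33.0 m
ΔPE = mgΔh = (17.0)(6.8)(33.0) = 3814.8 J = 3.815 kJ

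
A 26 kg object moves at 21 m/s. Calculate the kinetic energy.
KE = ½mv² = ½(26)(21)² = 5733.0 J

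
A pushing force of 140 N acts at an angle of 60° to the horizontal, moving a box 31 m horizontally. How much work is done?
W = F·d·cosθ = (140)(31)cos(60°) = 2170 J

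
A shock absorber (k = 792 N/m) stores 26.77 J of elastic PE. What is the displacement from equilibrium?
x = √(2·PE/k) = √(2·26.77/792) = 0.26 m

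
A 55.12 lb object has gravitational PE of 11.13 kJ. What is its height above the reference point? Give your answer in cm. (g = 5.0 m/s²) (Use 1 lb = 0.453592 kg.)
Convert to SI: m = 25.002 kg, PE = 11130.0 J
h = PE/(mg) = 11130.0/(25.002·5.0) = 89.0329 m = 8903 cm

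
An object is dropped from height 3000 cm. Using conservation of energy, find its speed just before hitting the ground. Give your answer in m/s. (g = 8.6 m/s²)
Convert to SI: h = 30.0 m
mgh = ½mv² ⇒ v = √(2gh) = √(2·8.6·30.0) = 22.72 m/s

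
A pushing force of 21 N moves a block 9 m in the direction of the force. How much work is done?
W = F·d = (21)(9) = 189.0 J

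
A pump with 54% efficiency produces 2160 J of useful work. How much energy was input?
W_in = W_out/η = 2160/0.54 = 4000 J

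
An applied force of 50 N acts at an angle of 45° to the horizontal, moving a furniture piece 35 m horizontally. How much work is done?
W = F·d·cosθ = (50)(35)cos(45°) = 1237 J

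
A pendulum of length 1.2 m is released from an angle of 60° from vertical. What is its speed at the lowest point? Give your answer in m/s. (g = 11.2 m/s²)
h = L(1 − cosθ) = 1.2(1 − cos60°) = 0.6 m
v = √(2gh) = √(2·11.2·0.6) = 3.666 m/s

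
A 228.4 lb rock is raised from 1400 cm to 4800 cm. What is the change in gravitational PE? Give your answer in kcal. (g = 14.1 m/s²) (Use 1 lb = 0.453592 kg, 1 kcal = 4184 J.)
Convert to SI: m = 103.6 kg, Δh = 34.0 m
ΔPE = mgΔh = (103.6)(14.1)(34.0) = 49666.0 J = 11.87 kcal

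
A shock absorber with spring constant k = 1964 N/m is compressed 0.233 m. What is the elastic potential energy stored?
PE = ½kx² = ½(1964)(0.233)² = 53.31 J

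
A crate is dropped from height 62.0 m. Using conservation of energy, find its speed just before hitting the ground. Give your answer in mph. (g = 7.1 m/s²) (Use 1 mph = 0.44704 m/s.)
mgh = ½mv² ⇒ v = √(2gh) = √(2·7.1·62.0) = 29.6715 m/s = 66.37 mph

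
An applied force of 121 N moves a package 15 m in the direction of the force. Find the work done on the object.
W = F·d = (121)(15) = 1815 J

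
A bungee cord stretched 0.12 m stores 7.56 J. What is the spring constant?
k = 2·PE/x² = 2·7.56/(0.12)² = 1050 N/m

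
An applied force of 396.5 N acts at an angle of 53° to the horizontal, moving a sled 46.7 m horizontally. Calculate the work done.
W = F·d·cosθ = (396.5)(46.7)cos(53°) = 11140 J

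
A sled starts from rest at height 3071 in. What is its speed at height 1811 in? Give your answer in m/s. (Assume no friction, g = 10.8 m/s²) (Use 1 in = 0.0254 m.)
Convert to SI: h₁−h₂ = 32.004 m
mgh₁ = mgh₂ + ½mv² ⇒ v = √(2g(h₁−h₂)) = √(2·10.8·32.004) = 26.29 m/s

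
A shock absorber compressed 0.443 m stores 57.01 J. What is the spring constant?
k = 2·PE/x² = 2·57.01/(0.443)² = 581.0 N/m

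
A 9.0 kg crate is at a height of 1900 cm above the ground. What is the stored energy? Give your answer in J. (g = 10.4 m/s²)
Convert to SI: m = 9.0 kg, h = 19.0 m
PE = mgh = (9.0)(10.4)(19.0) = 1778 J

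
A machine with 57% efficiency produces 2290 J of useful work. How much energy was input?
W_in = W_out/η = 2290/0.57 = 4018 J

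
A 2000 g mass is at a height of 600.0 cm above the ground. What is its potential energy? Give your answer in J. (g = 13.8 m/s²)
Convert to SI: m = 2.0 kg, h = 6.0 m
PE = mgh = (2.0)(13.8)(6.0) = 165.6 J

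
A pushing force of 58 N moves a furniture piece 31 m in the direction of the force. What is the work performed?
W = F·d = (58)(31) = 1798 J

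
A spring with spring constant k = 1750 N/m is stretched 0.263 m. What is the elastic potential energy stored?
PE = ½kx² = ½(1750)(0.263)² = 60.52 J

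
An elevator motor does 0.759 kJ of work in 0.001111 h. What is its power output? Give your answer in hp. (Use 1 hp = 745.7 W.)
Convert to SI: W = 759.0 J, t = 3.9996 s
P = W/t = 759.0/3.9996 = 189.769 W = 0.2545 hp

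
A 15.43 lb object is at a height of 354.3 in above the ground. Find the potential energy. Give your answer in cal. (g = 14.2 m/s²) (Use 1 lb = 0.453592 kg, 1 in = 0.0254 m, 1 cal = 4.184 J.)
Convert to SI: m = 6.99892 kg, h = 8.99922 m
PE = mgh = (6.99892)(14.2)(8.99922) = 894.385 J = 213.8 cal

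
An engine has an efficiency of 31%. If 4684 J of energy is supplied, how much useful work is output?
W_out = η·W_in = 0.31·4684 = 1452.04 J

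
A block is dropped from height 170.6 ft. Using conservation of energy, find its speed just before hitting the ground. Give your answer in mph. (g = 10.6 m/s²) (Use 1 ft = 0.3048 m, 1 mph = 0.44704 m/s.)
Convert to SI: h = 51.9989 m
mgh = ½mv² ⇒ v = √(2gh) = √(2·10.6·51.9989) = 33.2021 m/s = 74.27 mph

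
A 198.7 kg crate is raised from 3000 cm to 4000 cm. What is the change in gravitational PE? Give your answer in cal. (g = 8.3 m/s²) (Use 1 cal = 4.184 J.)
Convert to SI: m = 198.7 kg, Δh = 10.0 m
ΔPE = mgΔh = (198.7)(8.3)(10.0) = 16492.1 J = 3942 cal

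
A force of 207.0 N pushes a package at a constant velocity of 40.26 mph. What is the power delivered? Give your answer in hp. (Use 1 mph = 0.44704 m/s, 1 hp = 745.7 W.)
Convert to SI: F = 207.0 N, v = 17.9978 m/s
P = Fv = (207.0)(17.9978) = 3725.55 W = 4.996 hp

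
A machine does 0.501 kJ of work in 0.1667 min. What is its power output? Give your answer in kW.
Convert to SI: W = 501.0 J, t = 10.002 s
P = W/t = 501.0/10.002 = 50.09 W = 0.05009 kW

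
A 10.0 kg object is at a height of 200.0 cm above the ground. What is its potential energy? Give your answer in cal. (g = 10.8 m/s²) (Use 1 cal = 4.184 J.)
Convert to SI: m = 10.0 kg, h = 2.0 m
PE = mgh = (10.0)(10.8)(2.0) = 216.0 J = 51.63 cal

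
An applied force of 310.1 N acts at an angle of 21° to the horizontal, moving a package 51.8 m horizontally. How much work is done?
W = F·d·cosθ = (310.1)(51.8)cos(21°) = 15000 J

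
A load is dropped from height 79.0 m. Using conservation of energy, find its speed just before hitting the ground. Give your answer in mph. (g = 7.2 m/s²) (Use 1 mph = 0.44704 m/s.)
mgh = ½mv² ⇒ v = √(2gh) = √(2·7.2·79.0) = 33.7283 m/s = 75.45 mph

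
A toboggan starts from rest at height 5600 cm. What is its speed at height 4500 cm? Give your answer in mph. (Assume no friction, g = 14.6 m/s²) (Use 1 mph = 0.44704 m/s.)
Convert to SI: h₁−h₂ = 11.0 m
mgh₁ = mgh₂ + ½mv² ⇒ v = √(2g(h₁−h₂)) = √(2·14.6·11.0) = 17.9221 m/s = 40.09 mph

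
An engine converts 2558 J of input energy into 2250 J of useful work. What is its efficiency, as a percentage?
η = W_out/W_in = 2250/2558 = 87.96%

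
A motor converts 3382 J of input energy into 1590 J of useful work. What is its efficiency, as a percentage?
η = W_out/W_in = 1590/3382 = 47.01%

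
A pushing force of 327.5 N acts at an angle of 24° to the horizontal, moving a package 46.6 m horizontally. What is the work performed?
W = F·d·cosθ = (327.5)(46.6)cos(24°) = 13940 J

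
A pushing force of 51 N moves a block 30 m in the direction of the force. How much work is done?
W = F·d = (51)(30) = 1530 J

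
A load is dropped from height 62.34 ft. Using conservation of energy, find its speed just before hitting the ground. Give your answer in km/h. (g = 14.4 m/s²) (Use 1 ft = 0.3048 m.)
Convert to SI: h = 19.0012 m
mgh = ½mv² ⇒ v = √(2gh) = √(2·14.4·19.0012) = 23.3931 m/s = 84.22 km/h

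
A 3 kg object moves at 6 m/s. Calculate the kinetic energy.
KE = ½mv² = ½(3)(6)² = 54.0 J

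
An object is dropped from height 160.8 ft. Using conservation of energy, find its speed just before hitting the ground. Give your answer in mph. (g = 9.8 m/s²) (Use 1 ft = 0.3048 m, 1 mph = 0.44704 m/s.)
Convert to SI: h = 49.0118 m
mgh = ½mv² ⇒ v = √(2gh) = √(2·9.8·49.0118) = 30.9941 m/s = 69.33 mph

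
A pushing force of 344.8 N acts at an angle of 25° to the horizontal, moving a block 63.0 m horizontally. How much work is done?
W = F·d·cosθ = (344.8)(63.0)cos(25°) = 19690 J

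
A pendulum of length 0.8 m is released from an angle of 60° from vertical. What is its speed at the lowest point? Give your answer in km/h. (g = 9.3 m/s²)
h = L(1 − cosθ) = 0.8(1 − cos60°) = 0.4 m
v = √(2gh) = √(2·9.3·0.4) = 2.727636 m/s = 9.819 km/h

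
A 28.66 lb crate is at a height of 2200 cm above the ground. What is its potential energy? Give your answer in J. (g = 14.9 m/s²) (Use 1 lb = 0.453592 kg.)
Convert to SI: m = 12.9999 kg, h = 22.0 m
PE = mgh = (12.9999)(14.9)(22.0) = 4261 J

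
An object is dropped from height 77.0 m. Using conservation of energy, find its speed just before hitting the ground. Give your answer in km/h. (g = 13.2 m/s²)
mgh = ½mv² ⇒ v = √(2gh) = √(2·13.2·77.0) = 45.0866 m/s = 162.3 km/h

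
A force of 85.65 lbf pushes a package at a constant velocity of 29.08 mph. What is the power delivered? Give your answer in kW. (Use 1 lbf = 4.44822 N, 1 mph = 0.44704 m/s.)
Convert to SI: F = 380.99 N, v = 12.9999 m/s
P = Fv = (380.99)(12.9999) = 4952.84 W = 4.953 kW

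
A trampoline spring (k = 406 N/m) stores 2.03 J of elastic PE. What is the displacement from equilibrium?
x = √(2·PE/k) = √(2·2.03/406) = 0.1 m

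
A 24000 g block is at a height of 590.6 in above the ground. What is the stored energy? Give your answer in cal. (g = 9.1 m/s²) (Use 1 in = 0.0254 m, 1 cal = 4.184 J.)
Convert to SI: m = 24.0 kg, h = 15.0012 m
PE = mgh = (24.0)(9.1)(15.0012) = 3276.27 J = 783.0 cal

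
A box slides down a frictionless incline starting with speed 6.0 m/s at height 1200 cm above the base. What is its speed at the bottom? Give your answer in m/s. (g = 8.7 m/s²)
Convert to SI: v₀ = 6.0 m/s, h = 12.0 m
½mv₀² + mgh = ½mv² ⇒ v = √(v₀² + 2gh) = √(6.0² + 2·8.7·12.0) = 15.65 m/s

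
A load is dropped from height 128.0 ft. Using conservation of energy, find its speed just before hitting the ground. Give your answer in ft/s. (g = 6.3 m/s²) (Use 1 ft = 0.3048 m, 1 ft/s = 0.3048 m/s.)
Convert to SI: h = 39.0144 m
mgh = ½mv² ⇒ v = √(2gh) = √(2·6.3·39.0144) = 22.1716 m/s = 72.74 ft/s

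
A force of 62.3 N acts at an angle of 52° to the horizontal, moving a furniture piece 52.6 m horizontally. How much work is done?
W = F·d·cosθ = (62.3)(52.6)cos(52°) = 2018 J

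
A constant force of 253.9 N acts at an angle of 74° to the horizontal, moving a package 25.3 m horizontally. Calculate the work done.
W = F·d·cosθ = (253.9)(25.3)cos(74°) = 1771 J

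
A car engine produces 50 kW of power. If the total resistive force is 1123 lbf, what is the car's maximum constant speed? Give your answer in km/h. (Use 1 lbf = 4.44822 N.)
Convert to SI: F = 4995.35 N
P = Fv ⇒ v = P/F = 50000 W/4995.35 N = 10.0093 m/s = 36.03 km/h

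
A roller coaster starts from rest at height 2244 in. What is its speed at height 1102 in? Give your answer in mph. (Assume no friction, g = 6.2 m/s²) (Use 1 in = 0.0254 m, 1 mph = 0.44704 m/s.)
Convert to SI: h₁−h₂ = 29.0068 m
mgh₁ = mgh₂ + ½mv² ⇒ v = √(2g(h₁−h₂)) = √(2·6.2·29.0068) = 18.9653 m/s = 42.42 mph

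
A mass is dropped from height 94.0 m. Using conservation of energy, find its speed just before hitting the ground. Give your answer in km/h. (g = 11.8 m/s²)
mgh = ½mv² ⇒ v = √(2gh) = √(2·11.8·94.0) = 47.0999 m/s = 169.6 km/h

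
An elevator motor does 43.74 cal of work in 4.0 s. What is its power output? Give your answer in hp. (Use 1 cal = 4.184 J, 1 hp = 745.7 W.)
Convert to SI: W = 183.008 J, t = 4.0 s
P = W/t = 183.008/4.0 = 45.752 W = 0.06135 hp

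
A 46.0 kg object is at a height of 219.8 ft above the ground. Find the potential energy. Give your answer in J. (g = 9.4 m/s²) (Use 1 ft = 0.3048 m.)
Convert to SI: m = 46.0 kg, h = 66.995 m
PE = mgh = (46.0)(9.4)(66.995) = 28970 J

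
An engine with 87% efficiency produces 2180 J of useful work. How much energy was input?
W_in = W_out/η = 2180/0.87 = 2506 J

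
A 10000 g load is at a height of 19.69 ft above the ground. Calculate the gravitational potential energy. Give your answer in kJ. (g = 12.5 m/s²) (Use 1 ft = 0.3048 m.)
Convert to SI: m = 10.0 kg, h = 6.00151 m
PE = mgh = (10.0)(12.5)(6.00151) = 750.189 J = 0.7502 kJ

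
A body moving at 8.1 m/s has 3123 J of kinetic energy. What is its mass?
m = 2·KE/v² = 2·3123/(8.1)² = 95.2 kg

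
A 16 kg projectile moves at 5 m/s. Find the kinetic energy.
KE = ½mv² = ½(16)(5)² = 200.0 J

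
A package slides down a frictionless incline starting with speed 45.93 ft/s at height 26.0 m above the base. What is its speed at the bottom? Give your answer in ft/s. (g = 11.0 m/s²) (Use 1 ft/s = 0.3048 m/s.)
Convert to SI: v₀ = 13.9995 m/s, h = 26.0 m
½mv₀² + mgh = ½mv² ⇒ v = √(v₀² + 2gh) = √(13.9995² + 2·11.0·26.0) = 27.7125 m/s = 90.92 ft/s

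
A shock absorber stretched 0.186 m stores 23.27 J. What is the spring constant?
k = 2·PE/x² = 2·23.27/(0.186)² = 1345 N/m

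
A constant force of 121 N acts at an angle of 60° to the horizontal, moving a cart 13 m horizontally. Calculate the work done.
W = F·d·cosθ = (121)(13)cos(60°) = 786.5 J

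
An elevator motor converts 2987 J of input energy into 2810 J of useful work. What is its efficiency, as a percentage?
η = W_out/W_in = 2810/2987 = 94.07%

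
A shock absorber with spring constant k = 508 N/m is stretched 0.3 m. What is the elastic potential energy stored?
PE = ½kx² = ½(508)(0.3)² = 22.86 J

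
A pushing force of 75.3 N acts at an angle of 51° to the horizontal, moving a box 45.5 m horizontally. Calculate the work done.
W = F·d·cosθ = (75.3)(45.5)cos(51°) = 2156 J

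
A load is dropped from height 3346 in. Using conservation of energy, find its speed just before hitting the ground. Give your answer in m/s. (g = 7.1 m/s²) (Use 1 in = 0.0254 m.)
Convert to SI: h = 84.9884 m
mgh = ½mv² ⇒ v = √(2gh) = √(2·7.1·84.9884) = 34.74 m/s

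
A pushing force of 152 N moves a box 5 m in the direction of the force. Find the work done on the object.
W = F·d = (152)(5) = 760.0 J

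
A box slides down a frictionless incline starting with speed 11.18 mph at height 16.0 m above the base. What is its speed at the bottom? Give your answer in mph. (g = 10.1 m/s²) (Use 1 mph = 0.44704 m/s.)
Convert to SI: v₀ = 4.99791 m/s, h = 16.0 m
½mv₀² + mgh = ½mv² ⇒ v = √(v₀² + 2gh) = √(4.99791² + 2·10.1·16.0) = 18.6596 m/s = 41.74 mph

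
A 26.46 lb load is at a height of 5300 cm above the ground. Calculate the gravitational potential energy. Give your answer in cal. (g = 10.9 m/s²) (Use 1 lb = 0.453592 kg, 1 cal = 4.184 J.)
Convert to SI: m = 12.002 kg, h = 53.0 m
PE = mgh = (12.002)(10.9)(53.0) = 6933.58 J = 1657 cal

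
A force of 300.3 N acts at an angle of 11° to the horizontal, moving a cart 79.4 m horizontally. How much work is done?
W = F·d·cosθ = (300.3)(79.4)cos(11°) = 23410 J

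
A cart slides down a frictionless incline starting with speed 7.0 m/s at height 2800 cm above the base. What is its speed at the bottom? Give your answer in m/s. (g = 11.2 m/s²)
Convert to SI: v₀ = 7.0 m/s, h = 28.0 m
½mv₀² + mgh = ½mv² ⇒ v = √(v₀² + 2gh) = √(7.0² + 2·11.2·28.0) = 26.0 m/s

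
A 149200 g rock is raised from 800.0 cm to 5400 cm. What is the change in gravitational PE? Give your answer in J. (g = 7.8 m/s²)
Convert to SI: m = 149.2 kg, Δh = 46.0 m
ΔPE = mgΔh = (149.2)(7.8)(46.0) = 53530 J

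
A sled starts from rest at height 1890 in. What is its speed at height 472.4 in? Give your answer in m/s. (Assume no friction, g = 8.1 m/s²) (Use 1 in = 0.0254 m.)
Convert to SI: h₁−h₂ = 36.007 m
mgh₁ = mgh₂ + ½mv² ⇒ v = √(2g(h₁−h₂)) = √(2·8.1·36.007) = 24.15 m/s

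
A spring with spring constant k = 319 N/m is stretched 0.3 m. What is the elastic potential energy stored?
PE = ½kx² = ½(319)(0.3)² = 14.36 J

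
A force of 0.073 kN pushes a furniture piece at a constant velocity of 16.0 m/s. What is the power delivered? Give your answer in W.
Convert to SI: F = 73.0 N, v = 16.0 m/s
P = Fv = (73.0)(16.0) = 1168 W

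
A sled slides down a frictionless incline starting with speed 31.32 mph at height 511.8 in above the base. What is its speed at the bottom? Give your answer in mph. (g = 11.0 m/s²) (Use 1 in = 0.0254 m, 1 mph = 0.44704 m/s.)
Convert to SI: v₀ = 14.0013 m/s, h = 12.9997 m
½mv₀² + mgh = ½mv² ⇒ v = √(v₀² + 2gh) = √(14.0013² + 2·11.0·12.9997) = 21.9552 m/s = 49.11 mph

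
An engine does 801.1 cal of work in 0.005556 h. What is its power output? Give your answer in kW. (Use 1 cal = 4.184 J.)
Convert to SI: W = 3351.8 J, t = 20.0016 s
P = W/t = 3351.8/20.0016 = 167.577 W = 0.1676 kW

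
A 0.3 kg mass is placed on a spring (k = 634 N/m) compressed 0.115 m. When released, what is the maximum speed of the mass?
½kx² = ½mv² ⇒ v = x√(k/m) = (0.115)√(634/0.3) = 5.287 m/s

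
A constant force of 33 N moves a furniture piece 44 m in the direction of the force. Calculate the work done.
W = F·d = (33)(44) = 1452 J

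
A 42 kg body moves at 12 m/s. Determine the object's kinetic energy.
KE = ½mv² = ½(42)(12)² = 3024.0 J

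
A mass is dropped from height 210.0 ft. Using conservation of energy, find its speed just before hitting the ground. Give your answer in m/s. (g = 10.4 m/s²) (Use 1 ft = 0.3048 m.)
Convert to SI: h = 64.008 m
mgh = ½mv² ⇒ v = √(2gh) = √(2·10.4·64.008) = 36.49 m/s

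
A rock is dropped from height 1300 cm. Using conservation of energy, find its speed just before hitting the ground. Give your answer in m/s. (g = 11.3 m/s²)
Convert to SI: h = 13.0 m
mgh = ½mv² ⇒ v = √(2gh) = √(2·11.3·13.0) = 17.14 m/s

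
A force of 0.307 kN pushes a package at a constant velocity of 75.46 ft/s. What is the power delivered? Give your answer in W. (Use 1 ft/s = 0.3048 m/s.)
Convert to SI: F = 307.0 N, v = 23.0002 m/s
P = Fv = (307.0)(23.0002) = 7061 W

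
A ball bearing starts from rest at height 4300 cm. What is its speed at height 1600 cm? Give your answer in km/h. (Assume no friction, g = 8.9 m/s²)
Convert to SI: h₁−h₂ = 27.0 m
mgh₁ = mgh₂ + ½mv² ⇒ v = √(2g(h₁−h₂)) = √(2·8.9·27.0) = 21.9226 m/s = 78.92 km/h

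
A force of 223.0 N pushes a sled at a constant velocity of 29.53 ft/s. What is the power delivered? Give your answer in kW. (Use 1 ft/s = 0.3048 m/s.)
Convert to SI: F = 223.0 N, v = 9.00074 m/s
P = Fv = (223.0)(9.00074) = 2007.17 W = 2.007 kW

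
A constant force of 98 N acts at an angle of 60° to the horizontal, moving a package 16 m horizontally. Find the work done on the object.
W = F·d·cosθ = (98)(16)cos(60°) = 784.0 J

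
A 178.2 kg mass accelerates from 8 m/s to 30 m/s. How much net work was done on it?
W = ΔKE = ½m(v₂² − v₁²) = ½(178.2)(30² − 8²) = 74487.6 J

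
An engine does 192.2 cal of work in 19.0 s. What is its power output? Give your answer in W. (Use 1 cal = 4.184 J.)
Convert to SI: W = 804.165 J, t = 19.0 s
P = W/t = 804.165/19.0 = 42.32 W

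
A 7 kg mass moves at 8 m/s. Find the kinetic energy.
KE = ½mv² = ½(7)(8)² = 224.0 J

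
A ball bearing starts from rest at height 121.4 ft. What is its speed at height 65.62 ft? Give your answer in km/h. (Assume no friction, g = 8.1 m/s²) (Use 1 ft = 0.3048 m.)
Convert to SI: h₁−h₂ = 17.0017 m
mgh₁ = mgh₂ + ½mv² ⇒ v = √(2g(h₁−h₂)) = √(2·8.1·17.0017) = 16.596 m/s = 59.75 km/h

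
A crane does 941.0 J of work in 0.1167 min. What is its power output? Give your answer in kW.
Convert to SI: W = 941.0 J, t = 7.002 s
P = W/t = 941.0/7.002 = 134.39 W = 0.1344 kW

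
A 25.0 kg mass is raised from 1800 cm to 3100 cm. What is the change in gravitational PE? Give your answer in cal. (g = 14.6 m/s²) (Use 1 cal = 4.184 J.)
Convert to SI: m = 25.0 kg, Δh = 13.0 m
ΔPE = mgΔh = (25.0)(14.6)(13.0) = 4745.0 J = 1134 cal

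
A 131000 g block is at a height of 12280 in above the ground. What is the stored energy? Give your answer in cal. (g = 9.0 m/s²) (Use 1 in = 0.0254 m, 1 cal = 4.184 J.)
Convert to SI: m = 131.0 kg, h = 311.912 m
PE = mgh = (131.0)(9.0)(311.912) = 367744 J = 87890 cal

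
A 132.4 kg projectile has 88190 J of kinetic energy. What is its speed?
v = √(2·KE/m) = √(2·88190/132.4) = 36.5 m/s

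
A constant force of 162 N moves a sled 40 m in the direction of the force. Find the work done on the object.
W = F·d = (162)(40) = 6480 J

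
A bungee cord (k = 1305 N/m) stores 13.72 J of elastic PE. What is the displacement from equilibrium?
x = √(2·PE/k) = √(2·13.72/1305) = 0.145 m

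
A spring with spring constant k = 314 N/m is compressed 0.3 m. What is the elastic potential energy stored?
PE = ½kx² = ½(314)(0.3)² = 14.13 J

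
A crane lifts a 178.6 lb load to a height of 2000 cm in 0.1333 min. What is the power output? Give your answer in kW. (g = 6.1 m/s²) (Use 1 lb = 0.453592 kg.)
Convert to SI: m = 81.0115 kg, h = 20.0 m, t = 7.998 s
P = mgh/t = (81.0115)(6.1)(20.0)/7.998 = 1235.73 W = 1.236 kW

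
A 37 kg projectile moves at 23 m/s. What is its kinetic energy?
KE = ½mv² = ½(37)(23)² = 9786.5 J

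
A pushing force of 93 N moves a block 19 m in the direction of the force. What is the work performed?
W = F·d = (93)(19) = 1767 J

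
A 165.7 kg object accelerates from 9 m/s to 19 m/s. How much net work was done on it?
W = ΔKE = ½m(v₂² − v₁²) = ½(165.7)(19² − 9²) = 23198.0 J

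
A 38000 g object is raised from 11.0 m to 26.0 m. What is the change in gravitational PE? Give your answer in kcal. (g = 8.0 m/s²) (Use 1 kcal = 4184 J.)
Convert to SI: m = 38.0 kg, Δh = 15.0 m
ΔPE = mgΔh = (38.0)(8.0)(15.0) = 4560.0 J = 1.09 kcal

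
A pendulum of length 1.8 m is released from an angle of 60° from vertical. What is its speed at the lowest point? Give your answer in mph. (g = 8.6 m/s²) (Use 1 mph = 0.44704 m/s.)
h = L(1 − cosθ) = 1.8(1 − cos60°) = 0.9 m
v = √(2gh) = √(2·8.6·0.9) = 3.93446 m/s = 8.801 mph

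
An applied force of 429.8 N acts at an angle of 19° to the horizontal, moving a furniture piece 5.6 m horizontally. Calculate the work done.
W = F·d·cosθ = (429.8)(5.6)cos(19°) = 2276 J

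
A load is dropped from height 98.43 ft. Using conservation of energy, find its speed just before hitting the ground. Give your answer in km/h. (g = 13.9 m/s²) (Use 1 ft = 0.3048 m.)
Convert to SI: h = 30.0015 m
mgh = ½mv² ⇒ v = √(2gh) = √(2·13.9·30.0015) = 28.8798 m/s = 104.0 km/h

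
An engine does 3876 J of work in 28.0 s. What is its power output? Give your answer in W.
P = W/t = 3876.0/28.0 = 138.4 W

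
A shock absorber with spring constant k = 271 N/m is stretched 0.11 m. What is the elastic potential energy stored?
PE = ½kx² = ½(271)(0.11)² = 1.64 J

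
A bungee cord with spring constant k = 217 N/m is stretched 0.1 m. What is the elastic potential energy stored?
PE = ½kx² = ½(217)(0.1)² = 1.085 J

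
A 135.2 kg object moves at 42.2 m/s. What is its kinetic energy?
KE = ½mv² = ½(135.2)(42.2)² = 120400 J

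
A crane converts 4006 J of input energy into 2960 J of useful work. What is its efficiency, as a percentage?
η = W_out/W_in = 2960/4006 = 73.89%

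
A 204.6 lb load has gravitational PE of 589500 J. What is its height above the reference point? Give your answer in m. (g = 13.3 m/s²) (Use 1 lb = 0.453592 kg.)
Convert to SI: m = 92.8049 kg, PE = 589500 J
h = PE/(mg) = 589500/(92.8049·13.3) = 477.6 m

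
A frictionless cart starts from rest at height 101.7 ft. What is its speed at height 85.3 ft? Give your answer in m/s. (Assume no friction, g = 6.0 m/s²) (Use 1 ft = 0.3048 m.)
Convert to SI: h₁−h₂ = 4.99872 m
mgh₁ = mgh₂ + ½mv² ⇒ v = √(2g(h₁−h₂)) = √(2·6.0·4.99872) = 7.745 m/s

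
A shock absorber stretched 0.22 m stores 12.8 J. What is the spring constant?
k = 2·PE/x² = 2·12.8/(0.22)² = 528.9 N/m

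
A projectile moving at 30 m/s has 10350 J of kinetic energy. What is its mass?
m = 2·KE/v² = 2·10350/(30)² = 23.0 kg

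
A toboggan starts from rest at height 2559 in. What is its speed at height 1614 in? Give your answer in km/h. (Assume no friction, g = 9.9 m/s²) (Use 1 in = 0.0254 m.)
Convert to SI: h₁−h₂ = 24.003 m
mgh₁ = mgh₂ + ½mv² ⇒ v = √(2g(h₁−h₂)) = √(2·9.9·24.003) = 21.8004 m/s = 78.48 km/h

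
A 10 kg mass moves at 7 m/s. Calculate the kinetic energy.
KE = ½mv² = ½(10)(7)² = 245.0 J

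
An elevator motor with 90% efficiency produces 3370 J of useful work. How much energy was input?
W_in = W_out/η = 3370/0.9 = 3744 J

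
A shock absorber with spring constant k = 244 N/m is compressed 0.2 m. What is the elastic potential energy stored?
PE = ½kx² = ½(244)(0.2)² = 4.88 J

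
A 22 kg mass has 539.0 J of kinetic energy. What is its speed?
v = √(2·KE/m) = √(2·539.0/22) = 7.0 m/s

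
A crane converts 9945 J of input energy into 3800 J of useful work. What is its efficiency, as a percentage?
η = W_out/W_in = 3800/9945 = 38.21%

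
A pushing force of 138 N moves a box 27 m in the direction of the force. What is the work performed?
W = F·d = (138)(27) = 3726 J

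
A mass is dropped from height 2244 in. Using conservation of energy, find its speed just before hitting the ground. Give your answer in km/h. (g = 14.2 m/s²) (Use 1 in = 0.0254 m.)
Convert to SI: h = 56.9976 m
mgh = ½mv² ⇒ v = √(2gh) = √(2·14.2·56.9976) = 40.2335 m/s = 144.8 km/h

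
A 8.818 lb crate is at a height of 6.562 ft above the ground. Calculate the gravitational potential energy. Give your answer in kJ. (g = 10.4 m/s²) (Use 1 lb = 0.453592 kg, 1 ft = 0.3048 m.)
Convert to SI: m = 3.99977 kg, h = 2.0001 m
PE = mgh = (3.99977)(10.4)(2.0001) = 83.1994 J = 0.0832 kJ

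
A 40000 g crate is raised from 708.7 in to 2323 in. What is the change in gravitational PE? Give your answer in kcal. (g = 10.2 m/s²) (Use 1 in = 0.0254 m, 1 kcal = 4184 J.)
Convert to SI: m = 40.0 kg, Δh = 41.0032 m
ΔPE = mgΔh = (40.0)(10.2)(41.0032) = 16729.3 J = 3.998 kcal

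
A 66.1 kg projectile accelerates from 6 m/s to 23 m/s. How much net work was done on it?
W = ΔKE = ½m(v₂² − v₁²) = ½(66.1)(23² − 6²) = 16293.65 J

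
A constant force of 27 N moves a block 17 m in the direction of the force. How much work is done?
W = F·d = (27)(17) = 459.0 J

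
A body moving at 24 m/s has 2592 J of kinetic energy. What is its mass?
m = 2·KE/v² = 2·2592/(24)² = 9.0 kg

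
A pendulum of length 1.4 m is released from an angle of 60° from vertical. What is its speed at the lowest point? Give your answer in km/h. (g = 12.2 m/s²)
h = L(1 − cosθ) = 1.4(1 − cos60°) = 0.7 m
v = √(2gh) = √(2·12.2·0.7) = 4.1328 m/s = 14.88 km/h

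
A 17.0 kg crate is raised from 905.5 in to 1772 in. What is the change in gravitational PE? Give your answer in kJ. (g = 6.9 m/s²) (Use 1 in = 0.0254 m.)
Convert to SI: m = 17.0 kg, Δh = 22.0091 m
ΔPE = mgΔh = (17.0)(6.9)(22.0091) = 2581.67 J = 2.582 kJ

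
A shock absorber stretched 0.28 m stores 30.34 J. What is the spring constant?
k = 2·PE/x² = 2·30.34/(0.28)² = 774.0 N/m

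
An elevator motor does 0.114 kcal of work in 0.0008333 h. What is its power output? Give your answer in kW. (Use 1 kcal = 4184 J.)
Convert to SI: W = 476.976 J, t = 2.99988 s
P = W/t = 476.976/2.99988 = 158.998 W = 0.159 kW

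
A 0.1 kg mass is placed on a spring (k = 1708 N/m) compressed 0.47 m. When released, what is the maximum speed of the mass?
½kx² = ½mv² ⇒ v = x√(k/m) = (0.47)√(1708/0.1) = 61.42 m/s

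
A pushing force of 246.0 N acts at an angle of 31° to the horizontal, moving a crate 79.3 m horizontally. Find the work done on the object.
W = F·d·cosθ = (246.0)(79.3)cos(31°) = 16720 J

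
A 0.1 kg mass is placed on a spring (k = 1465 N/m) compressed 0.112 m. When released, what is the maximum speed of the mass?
½kx² = ½mv² ⇒ v = x√(k/m) = (0.112)√(1465/0.1) = 13.56 m/s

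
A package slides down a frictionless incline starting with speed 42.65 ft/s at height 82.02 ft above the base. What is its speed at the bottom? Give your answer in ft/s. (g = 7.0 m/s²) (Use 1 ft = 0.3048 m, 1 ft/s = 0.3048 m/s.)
Convert to SI: v₀ = 12.9997 m/s, h = 24.9997 m
½mv₀² + mgh = ½mv² ⇒ v = √(v₀² + 2gh) = √(12.9997² + 2·7.0·24.9997) = 22.7813 m/s = 74.74 ft/s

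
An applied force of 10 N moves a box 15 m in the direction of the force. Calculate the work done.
W = F·d = (10)(15) = 150.0 J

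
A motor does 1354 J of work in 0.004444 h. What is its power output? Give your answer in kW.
Convert to SI: W = 1354.0 J, t = 15.9984 s
P = W/t = 1354.0/15.9984 = 84.6335 W = 0.08463 kW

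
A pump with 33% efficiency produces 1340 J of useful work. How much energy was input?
W_in = W_out/η = 1340/0.33 = 4061 J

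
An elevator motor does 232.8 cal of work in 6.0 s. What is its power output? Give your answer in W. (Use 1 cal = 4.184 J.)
Convert to SI: W = 974.035 J, t = 6.0 s
P = W/t = 974.035/6.0 = 162.3 W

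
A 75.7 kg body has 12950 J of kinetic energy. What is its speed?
v = √(2·KE/m) = √(2·12950/75.7) = 18.5 m/s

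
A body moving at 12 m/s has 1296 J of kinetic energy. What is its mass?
m = 2·KE/v² = 2·1296/(12)² = 18.0 kg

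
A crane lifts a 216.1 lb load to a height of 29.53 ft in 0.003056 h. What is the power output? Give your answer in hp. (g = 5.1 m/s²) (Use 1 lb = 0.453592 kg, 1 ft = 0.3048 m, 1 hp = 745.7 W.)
Convert to SI: m = 98.0212 kg, h = 9.00074 m, t = 11.0016 s
P = mgh/t = (98.0212)(5.1)(9.00074)/11.0016 = 408.99 W = 0.5485 hp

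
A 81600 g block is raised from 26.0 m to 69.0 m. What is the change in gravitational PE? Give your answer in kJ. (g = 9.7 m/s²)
Convert to SI: m = 81.6 kg, Δh = 43.0 m
ΔPE = mgΔh = (81.6)(9.7)(43.0) = 34035.4 J = 34.04 kJ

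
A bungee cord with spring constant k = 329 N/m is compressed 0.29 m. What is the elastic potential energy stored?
PE = ½kx² = ½(329)(0.29)² = 13.83 J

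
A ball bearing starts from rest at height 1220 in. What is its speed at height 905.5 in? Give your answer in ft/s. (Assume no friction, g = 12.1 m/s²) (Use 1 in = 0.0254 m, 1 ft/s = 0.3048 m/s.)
Convert to SI: h₁−h₂ = 7.9883 m
mgh₁ = mgh₂ + ½mv² ⇒ v = √(2g(h₁−h₂)) = √(2·12.1·7.9883) = 13.9038 m/s = 45.62 ft/s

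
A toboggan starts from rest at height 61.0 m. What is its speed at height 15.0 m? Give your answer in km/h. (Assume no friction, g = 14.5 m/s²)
mgh₁ = mgh₂ + ½mv² ⇒ v = √(2g(h₁−h₂)) = √(2·14.5·46.0) = 36.524 m/s = 131.5 km/h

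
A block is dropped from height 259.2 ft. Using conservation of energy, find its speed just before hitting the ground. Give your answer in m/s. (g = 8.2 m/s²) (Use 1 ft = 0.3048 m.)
Convert to SI: h = 79.0042 m
mgh = ½mv² ⇒ v = √(2gh) = √(2·8.2·79.0042) = 36.0 m/s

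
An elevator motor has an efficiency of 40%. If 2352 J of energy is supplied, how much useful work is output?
W_out = η·W_in = 0.4·2352 = 940.8 J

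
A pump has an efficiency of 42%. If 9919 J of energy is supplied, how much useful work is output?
W_out = η·W_in = 0.42·9919 = 4165.98 J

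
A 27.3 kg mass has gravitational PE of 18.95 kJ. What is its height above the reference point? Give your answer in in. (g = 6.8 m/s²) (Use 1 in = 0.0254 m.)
Convert to SI: m = 27.3 kg, PE = 18950.0 J
h = PE/(mg) = 18950.0/(27.3·6.8) = 102.079 m = 4019 in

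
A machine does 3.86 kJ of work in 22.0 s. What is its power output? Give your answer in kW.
Convert to SI: W = 3860.0 J, t = 22.0 s
P = W/t = 3860.0/22.0 = 175.455 W = 0.1755 kW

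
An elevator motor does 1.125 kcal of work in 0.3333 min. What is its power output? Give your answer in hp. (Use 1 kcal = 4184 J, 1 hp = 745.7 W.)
Convert to SI: W = 4707.0 J, t = 19.998 s
P = W/t = 4707.0/19.998 = 235.374 W = 0.3156 hp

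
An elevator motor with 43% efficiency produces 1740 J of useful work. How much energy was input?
W_in = W_out/η = 1740/0.43 = 4047 J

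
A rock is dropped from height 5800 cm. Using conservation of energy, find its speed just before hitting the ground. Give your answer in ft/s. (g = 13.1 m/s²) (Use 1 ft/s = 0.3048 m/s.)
Convert to SI: h = 58.0 m
mgh = ½mv² ⇒ v = √(2gh) = √(2·13.1·58.0) = 38.982 m/s = 127.9 ft/s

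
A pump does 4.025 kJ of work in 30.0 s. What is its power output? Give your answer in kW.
Convert to SI: W = 4025.0 J, t = 30.0 s
P = W/t = 4025.0/30.0 = 134.167 W = 0.1342 kW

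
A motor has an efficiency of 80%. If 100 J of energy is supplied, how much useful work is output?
W_out = η·W_in = 0.8·100 = 80.0 J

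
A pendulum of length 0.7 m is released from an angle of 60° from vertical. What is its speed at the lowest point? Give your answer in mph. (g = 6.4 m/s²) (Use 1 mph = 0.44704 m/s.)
h = L(1 − cosθ) = 0.7(1 − cos60°) = 0.35 m
v = √(2gh) = √(2·6.4·0.35) = 2.1166 m/s = 4.735 mph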